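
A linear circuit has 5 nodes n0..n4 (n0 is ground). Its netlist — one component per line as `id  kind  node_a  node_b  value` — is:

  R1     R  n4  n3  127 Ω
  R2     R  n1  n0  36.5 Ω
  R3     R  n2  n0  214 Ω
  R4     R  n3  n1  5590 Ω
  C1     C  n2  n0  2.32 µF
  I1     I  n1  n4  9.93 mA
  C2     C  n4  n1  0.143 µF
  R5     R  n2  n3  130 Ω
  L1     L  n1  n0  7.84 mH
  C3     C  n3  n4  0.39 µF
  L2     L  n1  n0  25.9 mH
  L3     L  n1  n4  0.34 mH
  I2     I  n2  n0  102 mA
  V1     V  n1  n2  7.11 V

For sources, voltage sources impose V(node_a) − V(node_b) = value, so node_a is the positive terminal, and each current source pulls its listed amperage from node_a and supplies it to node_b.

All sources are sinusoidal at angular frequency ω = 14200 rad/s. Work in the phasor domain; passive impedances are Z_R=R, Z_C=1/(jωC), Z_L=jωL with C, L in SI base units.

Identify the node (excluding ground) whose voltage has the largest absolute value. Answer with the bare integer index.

Apply KCL at each of the 4 non-ground nodes and solve the resulting linear system.
Node n1: branches {R2, R4, I1, C2, L1, L2, L3, V1} → V_1 = 1.872+6.064j
Node n2: branches {R3, C1, R5, I2, V1} → V_2 = -5.238+6.064j
Node n3: branches {R1, R4, R5, C3} → V_3 = -1.181+7.101j
Node n4: branches {R1, I1, C2, C3, L3} → V_4 = 1.912+5.963j
Source currents: i(V1)=-0.1534-0.1522j

2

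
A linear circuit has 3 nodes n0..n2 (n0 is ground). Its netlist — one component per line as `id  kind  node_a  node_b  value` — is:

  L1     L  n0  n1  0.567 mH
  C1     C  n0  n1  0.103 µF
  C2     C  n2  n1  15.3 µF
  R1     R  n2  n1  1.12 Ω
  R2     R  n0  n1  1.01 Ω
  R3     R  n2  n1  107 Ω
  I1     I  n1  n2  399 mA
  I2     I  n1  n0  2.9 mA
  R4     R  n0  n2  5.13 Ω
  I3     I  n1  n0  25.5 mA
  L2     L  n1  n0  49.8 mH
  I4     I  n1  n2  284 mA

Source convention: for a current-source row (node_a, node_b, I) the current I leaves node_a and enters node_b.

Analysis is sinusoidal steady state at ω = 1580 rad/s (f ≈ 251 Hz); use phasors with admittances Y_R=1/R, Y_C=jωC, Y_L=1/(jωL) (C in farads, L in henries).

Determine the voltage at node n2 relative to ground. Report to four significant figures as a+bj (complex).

0.5670-0.06650j V

MNA unknowns: 2 node voltages V₁..V_2
L1: Y=0.000-1.116j on G[0,1]
C1: Y=0.000+0.0001627j on G[0,1]
C2: Y=0.000+0.02417j on G[2,1]
R1: Y=0.8929+0.000j on G[2,1]
R2: Y=0.9901+0.000j on G[0,1]
R3: Y=0.009346+0.000j on G[2,1]
I1: z[1]−=0.399, z[2]+=0.399
I2: z[1]−=0.0029, z[0]+=0.0029
R4: Y=0.1949+0.000j on G[0,2]
I3: z[1]−=0.0255, z[0]+=0.0255
L2: Y=0.000-0.01271j on G[1,0]
I4: z[1]−=0.284, z[2]+=0.284
solve → V1=-0.06750-0.06386j, V2=0.5670-0.06650j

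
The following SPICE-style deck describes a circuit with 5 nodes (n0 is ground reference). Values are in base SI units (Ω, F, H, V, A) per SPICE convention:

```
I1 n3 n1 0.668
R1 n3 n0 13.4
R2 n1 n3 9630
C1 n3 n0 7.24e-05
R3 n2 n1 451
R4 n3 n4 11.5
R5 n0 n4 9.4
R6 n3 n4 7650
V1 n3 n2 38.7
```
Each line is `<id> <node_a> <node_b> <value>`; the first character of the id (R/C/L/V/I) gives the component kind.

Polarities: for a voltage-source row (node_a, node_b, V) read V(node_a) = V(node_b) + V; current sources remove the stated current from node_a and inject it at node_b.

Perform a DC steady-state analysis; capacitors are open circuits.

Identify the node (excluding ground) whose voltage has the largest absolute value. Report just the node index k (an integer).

1

Element admittances at DC:
  I1: injects 0.668 A into n1 (from n3)
  Y(R1) = 0.07463 S between n3,n0
  Y(R2) = 0.0001038 S between n1,n3
  Y(C1) = 0.000 S between n3,n0
  Y(R3) = 0.002217 S between n2,n1
  Y(R4) = 0.08696 S between n3,n4
  Y(R5) = 0.1064 S between n0,n4
  Y(R6) = 0.0001307 S between n3,n4
  V1: constraint V(n3)−V(n2) = 38.7
Assemble and solve the 5×5 MNA system:
  V(n1)=250.8  V(n2)=-38.70  V(n3)=0.000  V(n4)=0.000
  i(V1)=-0.6420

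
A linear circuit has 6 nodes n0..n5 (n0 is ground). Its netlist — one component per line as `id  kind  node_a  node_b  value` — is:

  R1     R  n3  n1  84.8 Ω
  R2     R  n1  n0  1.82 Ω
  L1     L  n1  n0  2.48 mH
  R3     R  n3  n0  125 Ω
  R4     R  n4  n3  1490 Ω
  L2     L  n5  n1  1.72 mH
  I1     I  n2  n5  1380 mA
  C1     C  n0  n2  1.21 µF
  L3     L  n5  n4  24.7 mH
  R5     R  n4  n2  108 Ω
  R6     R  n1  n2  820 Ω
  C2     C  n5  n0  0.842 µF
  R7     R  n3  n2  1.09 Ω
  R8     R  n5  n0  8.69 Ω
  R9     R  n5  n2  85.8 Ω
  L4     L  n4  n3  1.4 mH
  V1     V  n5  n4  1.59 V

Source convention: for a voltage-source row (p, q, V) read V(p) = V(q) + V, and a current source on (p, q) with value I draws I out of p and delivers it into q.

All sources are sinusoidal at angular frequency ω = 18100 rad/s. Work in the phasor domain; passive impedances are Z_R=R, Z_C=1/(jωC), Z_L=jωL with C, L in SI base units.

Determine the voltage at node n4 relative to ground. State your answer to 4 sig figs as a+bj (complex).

MNA unknowns: 5 node voltages V₁..V_5 plus 1 source current (V1)
R1: Y=0.01179+0.000j on G[3,1]
R2: Y=0.5495+0.000j on G[1,0]
L1: Y=0.000-0.02228j on G[1,0]
R3: Y=0.008000+0.000j on G[3,0]
R4: Y=0.0006711+0.000j on G[4,3]
L2: Y=0.000-0.03212j on G[5,1]
I1: z[2]−=1.38, z[5]+=1.38
C1: Y=0.000+0.02190j on G[0,2]
L3: Y=0.000-0.002237j on G[5,4]
R5: Y=0.009259+0.000j on G[4,2]
R6: Y=0.001220+0.000j on G[1,2]
C2: Y=0.000+0.01524j on G[5,0]
R7: Y=0.9174+0.000j on G[3,2]
R8: Y=0.1151+0.000j on G[5,0]
R9: Y=0.01166+0.000j on G[5,2]
L4: Y=0.000-0.03946j on G[4,3]
V1: row V5−V4=1.59, i_V1 at 5,4
solve → V1=-0.1531-0.2832j, V2=-23.55-5.806j, V3=-22.51-6.644j, V4=0.4503+5.997j, V5=2.040+5.997j
aux → i_V1=0.7366-0.7848j

0.4503+5.997j V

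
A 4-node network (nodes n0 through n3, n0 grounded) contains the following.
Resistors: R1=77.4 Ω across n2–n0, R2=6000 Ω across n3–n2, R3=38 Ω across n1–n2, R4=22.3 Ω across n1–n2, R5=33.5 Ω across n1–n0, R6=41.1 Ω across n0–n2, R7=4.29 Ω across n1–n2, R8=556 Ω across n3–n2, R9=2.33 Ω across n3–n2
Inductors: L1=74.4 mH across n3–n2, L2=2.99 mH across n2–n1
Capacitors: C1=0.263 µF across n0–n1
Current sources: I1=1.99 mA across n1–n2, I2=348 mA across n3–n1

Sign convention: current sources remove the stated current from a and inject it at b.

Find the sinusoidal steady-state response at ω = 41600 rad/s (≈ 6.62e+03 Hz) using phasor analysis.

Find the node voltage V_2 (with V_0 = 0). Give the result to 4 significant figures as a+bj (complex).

MNA unknowns: 3 node voltages V₁..V_3
R1: Y=0.01292+0.000j on G[2,0]
L1: Y=0.000-0.0003231j on G[3,2]
R2: Y=0.0001667+0.000j on G[3,2]
R3: Y=0.02632+0.000j on G[1,2]
R4: Y=0.04484+0.000j on G[1,2]
C1: Y=0.000+0.01094j on G[0,1]
R5: Y=0.02985+0.000j on G[1,0]
L2: Y=0.000-0.008040j on G[2,1]
I1: z[1]−=0.00199, z[2]+=0.00199
R6: Y=0.02433+0.000j on G[0,2]
R7: Y=0.2331+0.000j on G[1,2]
R8: Y=0.001799+0.000j on G[3,2]
R9: Y=0.4292+0.000j on G[3,2]
I2: z[3]−=0.348, z[1]+=0.348
solve → V1=0.5835-0.08630j, V2=-0.4929-0.1022j, V3=-1.300-0.1028j

-0.4929-0.1022j V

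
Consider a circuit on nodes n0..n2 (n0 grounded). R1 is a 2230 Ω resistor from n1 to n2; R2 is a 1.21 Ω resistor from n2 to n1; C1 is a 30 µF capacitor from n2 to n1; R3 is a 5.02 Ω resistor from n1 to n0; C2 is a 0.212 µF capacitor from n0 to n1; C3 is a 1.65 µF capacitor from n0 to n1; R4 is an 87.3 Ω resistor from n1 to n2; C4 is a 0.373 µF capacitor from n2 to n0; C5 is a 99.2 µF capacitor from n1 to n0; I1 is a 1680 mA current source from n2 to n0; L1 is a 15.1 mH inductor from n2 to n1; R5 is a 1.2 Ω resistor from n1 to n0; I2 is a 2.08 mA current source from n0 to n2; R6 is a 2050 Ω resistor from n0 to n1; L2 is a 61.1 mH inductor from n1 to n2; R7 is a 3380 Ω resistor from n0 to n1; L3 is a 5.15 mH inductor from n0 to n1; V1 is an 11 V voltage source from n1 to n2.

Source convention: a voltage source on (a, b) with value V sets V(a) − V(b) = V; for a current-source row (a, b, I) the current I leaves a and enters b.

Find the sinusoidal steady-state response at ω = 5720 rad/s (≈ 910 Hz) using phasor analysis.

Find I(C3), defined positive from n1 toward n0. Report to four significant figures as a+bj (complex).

Apply KCL at each of the 2 non-ground nodes and solve the resulting linear system.
Node n1: branches {R1, R2, C1, R3, C2, C3, R4, C5, L1, R5, R6, L2, R7, L3, V1} → V_1 = -1.260+0.6887j
Node n2: branches {R1, R2, C1, R4, C4, I1, L1, I2, L2, V1} → V_2 = -12.26+0.6887j
Source currents: i(V1)=-7.545-1.755j

-0.006500-0.01189j A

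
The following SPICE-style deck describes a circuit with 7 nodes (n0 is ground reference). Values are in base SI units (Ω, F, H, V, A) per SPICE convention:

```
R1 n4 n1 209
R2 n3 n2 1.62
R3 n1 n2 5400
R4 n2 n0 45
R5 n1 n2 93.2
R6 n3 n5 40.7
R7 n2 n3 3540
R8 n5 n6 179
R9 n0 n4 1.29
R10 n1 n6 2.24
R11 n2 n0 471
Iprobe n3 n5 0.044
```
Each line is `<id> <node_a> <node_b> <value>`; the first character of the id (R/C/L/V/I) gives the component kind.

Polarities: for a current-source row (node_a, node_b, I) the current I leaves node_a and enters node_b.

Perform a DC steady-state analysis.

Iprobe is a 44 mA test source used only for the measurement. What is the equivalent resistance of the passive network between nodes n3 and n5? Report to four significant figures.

R_eq = 35.00 Ω

Element admittances at DC:
  Y(R1) = 0.004785 S between n4,n1
  Y(R2) = 0.6173 S between n3,n2
  Y(R3) = 0.0001852 S between n1,n2
  Y(R4) = 0.02222 S between n2,n0
  Y(R5) = 0.01073 S between n1,n2
  Y(R6) = 0.02457 S between n3,n5
  Y(R7) = 0.0002825 S between n2,n3
  Y(R8) = 0.005587 S between n5,n6
  Y(R9) = 0.7752 S between n0,n4
  Y(R10) = 0.4464 S between n1,n6
  Y(R11) = 0.002123 S between n2,n0
  Iprobe: injects 0.044 A into n5 (from n3)
Assemble and solve the 6×6 MNA system:
  V(n1)=0.3460  V(n2)=-0.06759  V(n3)=-0.07757  V(n4)=0.002123  V(n5)=1.463  V(n6)=0.3598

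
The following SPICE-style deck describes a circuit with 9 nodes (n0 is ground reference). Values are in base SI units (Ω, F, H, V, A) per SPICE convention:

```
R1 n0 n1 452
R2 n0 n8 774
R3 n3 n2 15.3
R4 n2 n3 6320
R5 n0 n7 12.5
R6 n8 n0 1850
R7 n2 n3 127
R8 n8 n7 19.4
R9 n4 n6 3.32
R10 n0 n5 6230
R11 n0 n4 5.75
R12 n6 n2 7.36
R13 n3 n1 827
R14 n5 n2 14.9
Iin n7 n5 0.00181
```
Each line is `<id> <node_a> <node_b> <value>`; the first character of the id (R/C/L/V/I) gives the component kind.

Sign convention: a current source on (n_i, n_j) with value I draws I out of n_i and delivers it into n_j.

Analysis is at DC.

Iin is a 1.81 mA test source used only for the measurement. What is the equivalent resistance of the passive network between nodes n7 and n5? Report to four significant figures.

Apply KCL at each of the 8 non-ground nodes and solve the resulting linear system.
Node n1: branches {R1, R13} → V_1 = 0.01022
Node n2: branches {R3, R4, R7, R12, R14} → V_2 = 0.02922
Node n3: branches {R3, R4, R7, R13} → V_3 = 0.02891
Node n4: branches {R9, R11} → V_4 = 0.01023
Node n5: branches {R10, R14, Iin} → V_5 = 0.05605
Node n6: branches {R9, R12} → V_6 = 0.01613
Node n7: branches {R5, R8, Iin} → V_7 = -0.02214
Node n8: branches {R2, R6, R8} → V_8 = -0.02138

R_eq = 43.20 Ω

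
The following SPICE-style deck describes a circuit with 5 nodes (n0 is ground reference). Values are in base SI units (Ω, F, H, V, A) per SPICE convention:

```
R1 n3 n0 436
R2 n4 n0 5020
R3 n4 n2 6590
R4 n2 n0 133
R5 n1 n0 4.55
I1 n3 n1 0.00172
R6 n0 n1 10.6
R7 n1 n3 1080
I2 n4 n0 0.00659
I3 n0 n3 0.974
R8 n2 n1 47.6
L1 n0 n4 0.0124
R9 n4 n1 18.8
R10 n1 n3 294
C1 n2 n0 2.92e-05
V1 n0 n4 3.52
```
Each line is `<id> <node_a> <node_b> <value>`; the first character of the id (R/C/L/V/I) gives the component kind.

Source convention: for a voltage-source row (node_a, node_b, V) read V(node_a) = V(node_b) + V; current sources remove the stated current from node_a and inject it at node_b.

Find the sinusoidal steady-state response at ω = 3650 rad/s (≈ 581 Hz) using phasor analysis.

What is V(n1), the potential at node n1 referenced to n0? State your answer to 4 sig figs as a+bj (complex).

Apply KCL at each of the 4 non-ground nodes and solve the resulting linear system.
Node n1: branches {R5, I1, R6, R7, R8, R9, R10} → V_1 = 1.157-0.01124j
Node n2: branches {R3, R4, R8, C1} → V_2 = 0.05391-0.2086j
Node n3: branches {R1, I1, R7, I3, R10} → V_3 = 147.6-0.007347j
Node n4: branches {R2, R3, I2, L1, R9, V1} → V_4 = -3.520+0.000j
Source currents: i(V1)=-0.2434+0.07840j

1.157-0.01124j V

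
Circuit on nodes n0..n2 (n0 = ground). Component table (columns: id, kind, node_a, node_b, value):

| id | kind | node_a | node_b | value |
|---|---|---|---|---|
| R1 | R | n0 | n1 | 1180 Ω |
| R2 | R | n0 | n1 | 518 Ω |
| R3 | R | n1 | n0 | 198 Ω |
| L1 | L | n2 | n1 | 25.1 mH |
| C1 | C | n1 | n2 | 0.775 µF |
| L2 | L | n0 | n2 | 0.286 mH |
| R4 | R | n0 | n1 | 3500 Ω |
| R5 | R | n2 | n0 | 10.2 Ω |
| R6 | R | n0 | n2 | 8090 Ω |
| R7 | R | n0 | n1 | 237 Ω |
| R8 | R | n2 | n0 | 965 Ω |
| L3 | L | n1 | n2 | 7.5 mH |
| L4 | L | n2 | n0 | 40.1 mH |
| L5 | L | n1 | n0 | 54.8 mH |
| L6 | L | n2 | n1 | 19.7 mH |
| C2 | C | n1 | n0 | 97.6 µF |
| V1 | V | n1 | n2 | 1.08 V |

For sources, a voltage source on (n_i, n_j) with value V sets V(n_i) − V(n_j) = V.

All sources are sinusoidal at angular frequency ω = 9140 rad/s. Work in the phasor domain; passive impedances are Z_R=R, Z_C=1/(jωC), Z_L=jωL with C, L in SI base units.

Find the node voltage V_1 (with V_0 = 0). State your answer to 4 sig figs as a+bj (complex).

Element admittances at ω=9140 rad/s:
  Y(R1) = 0.0008475+0.000j S between n0,n1
  Y(R2) = 0.001931+0.000j S between n0,n1
  Y(R3) = 0.005051+0.000j S between n1,n0
  Y(L1) = 0.000-0.004359j S between n2,n1
  Y(C1) = 0.000+0.007083j S between n1,n2
  Y(L2) = 0.000-0.3825j S between n0,n2
  Y(R4) = 0.0002857+0.000j S between n0,n1
  Y(R5) = 0.09804+0.000j S between n2,n0
  Y(R6) = 0.0001236+0.000j S between n0,n2
  Y(R7) = 0.004219+0.000j S between n0,n1
  Y(R8) = 0.001036+0.000j S between n2,n0
  Y(L3) = 0.000-0.01459j S between n1,n2
  Y(L4) = 0.000-0.002728j S between n2,n0
  Y(L5) = 0.000-0.001997j S between n1,n0
  Y(L6) = 0.000-0.005554j S between n2,n1
  Y(C2) = 0.000+0.8921j S between n1,n0
  V1: constraint V(n1)−V(n2) = 1.08
Assemble and solve the 3×3 MNA system:
  V(n1)=-0.7412-0.3760j  V(n2)=-1.821-0.3760j
  i(V1)=-0.3255+0.6832j

-0.7412-0.3760j V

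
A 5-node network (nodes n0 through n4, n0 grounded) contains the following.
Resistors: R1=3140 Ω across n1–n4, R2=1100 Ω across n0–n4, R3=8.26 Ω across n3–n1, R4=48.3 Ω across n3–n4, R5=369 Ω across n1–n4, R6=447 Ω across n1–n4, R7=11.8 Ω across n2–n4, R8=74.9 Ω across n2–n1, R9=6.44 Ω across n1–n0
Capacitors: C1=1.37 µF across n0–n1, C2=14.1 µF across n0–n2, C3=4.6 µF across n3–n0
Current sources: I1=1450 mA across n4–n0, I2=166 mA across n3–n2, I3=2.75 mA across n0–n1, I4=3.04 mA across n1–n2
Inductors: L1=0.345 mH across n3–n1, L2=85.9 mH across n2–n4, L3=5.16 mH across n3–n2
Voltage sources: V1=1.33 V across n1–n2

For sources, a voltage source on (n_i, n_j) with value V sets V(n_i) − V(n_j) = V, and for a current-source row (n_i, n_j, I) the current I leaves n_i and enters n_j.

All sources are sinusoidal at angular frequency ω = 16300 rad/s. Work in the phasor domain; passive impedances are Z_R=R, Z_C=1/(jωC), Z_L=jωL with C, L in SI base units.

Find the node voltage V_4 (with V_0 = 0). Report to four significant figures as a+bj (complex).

Element admittances at ω=16300 rad/s:
  Y(R1) = 0.0003185+0.000j S between n1,n4
  Y(C1) = 0.000+0.02233j S between n0,n1
  I1: injects 1.45 A into n0 (from n4)
  Y(R2) = 0.0009091+0.000j S between n0,n4
  I2: injects 0.166 A into n2 (from n3)
  Y(R3) = 0.1211+0.000j S between n3,n1
  Y(R4) = 0.02070+0.000j S between n3,n4
  Y(R5) = 0.002710+0.000j S between n1,n4
  Y(R6) = 0.002237+0.000j S between n1,n4
  I3: injects 0.00275 A into n1 (from n0)
  Y(C2) = 0.000+0.2298j S between n0,n2
  Y(R7) = 0.08475+0.000j S between n2,n4
  Y(L1) = 0.000-0.1778j S between n3,n1
  Y(L2) = 0.000-0.0007142j S between n2,n4
  Y(C3) = 0.000+0.07498j S between n3,n0
  Y(L3) = 0.000-0.01189j S between n3,n2
  Y(R8) = 0.01335+0.000j S between n2,n1
  Y(R9) = 0.1553+0.000j S between n1,n0
  I4: injects 0.00304 A into n2 (from n1)
  V1: constraint V(n1)−V(n2) = 1.33
Assemble and solve the 5×5 MNA system:
  V(n1)=-0.7940+4.058j  V(n2)=-2.124+4.058j  V(n3)=-1.703+3.830j  V(n4)=-14.95+3.900j
  i(V1)=-0.02917-0.4790j

-14.95+3.900j V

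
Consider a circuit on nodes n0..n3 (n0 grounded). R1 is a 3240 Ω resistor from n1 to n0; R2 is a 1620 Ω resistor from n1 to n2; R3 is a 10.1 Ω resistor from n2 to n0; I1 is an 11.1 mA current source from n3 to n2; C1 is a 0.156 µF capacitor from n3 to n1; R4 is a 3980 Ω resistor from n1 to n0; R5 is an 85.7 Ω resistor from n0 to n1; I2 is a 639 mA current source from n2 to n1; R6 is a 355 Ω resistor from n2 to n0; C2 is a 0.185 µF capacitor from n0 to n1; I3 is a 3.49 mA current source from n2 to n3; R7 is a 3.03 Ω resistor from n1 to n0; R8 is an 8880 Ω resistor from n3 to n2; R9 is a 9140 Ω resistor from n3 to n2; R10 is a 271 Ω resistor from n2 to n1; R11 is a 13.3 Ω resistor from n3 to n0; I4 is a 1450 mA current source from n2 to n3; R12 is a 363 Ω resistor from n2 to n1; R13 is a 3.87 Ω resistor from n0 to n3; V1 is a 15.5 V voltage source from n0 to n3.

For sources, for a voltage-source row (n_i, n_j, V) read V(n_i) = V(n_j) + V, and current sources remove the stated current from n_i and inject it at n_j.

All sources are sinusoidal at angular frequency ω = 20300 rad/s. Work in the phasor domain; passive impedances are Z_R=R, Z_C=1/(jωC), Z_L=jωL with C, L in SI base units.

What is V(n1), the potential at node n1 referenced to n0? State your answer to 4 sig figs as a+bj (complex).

1.441-0.1693j V

MNA unknowns: 3 node voltages V₁..V_3 plus 1 source current (V1)
R1: Y=0.0003086+0.000j on G[1,0]
R2: Y=0.0006173+0.000j on G[1,2]
R3: Y=0.09901+0.000j on G[2,0]
I1: z[3]−=0.0111, z[2]+=0.0111
C1: Y=0.000+0.003167j on G[3,1]
R4: Y=0.0002513+0.000j on G[1,0]
R5: Y=0.01167+0.000j on G[0,1]
I2: z[2]−=0.639, z[1]+=0.639
R6: Y=0.002817+0.000j on G[2,0]
C2: Y=0.000+0.003756j on G[0,1]
I3: z[2]−=0.00349, z[3]+=0.00349
R7: Y=0.3300+0.000j on G[1,0]
R8: Y=0.0001126+0.000j on G[3,2]
R9: Y=0.0001094+0.000j on G[3,2]
R10: Y=0.003690+0.000j on G[2,1]
R11: Y=0.07519+0.000j on G[3,0]
I4: z[2]−=1.45, z[3]+=1.45
R12: Y=0.002755+0.000j on G[2,1]
R13: Y=0.2584+0.000j on G[0,3]
V1: row V0−V3=15.5, i_V1 at 0,3
solve → V1=1.441-0.1693j, V2=-19.01-0.01096j, V3=-15.50+0.000j
aux → i_V1=-6.613-0.05365j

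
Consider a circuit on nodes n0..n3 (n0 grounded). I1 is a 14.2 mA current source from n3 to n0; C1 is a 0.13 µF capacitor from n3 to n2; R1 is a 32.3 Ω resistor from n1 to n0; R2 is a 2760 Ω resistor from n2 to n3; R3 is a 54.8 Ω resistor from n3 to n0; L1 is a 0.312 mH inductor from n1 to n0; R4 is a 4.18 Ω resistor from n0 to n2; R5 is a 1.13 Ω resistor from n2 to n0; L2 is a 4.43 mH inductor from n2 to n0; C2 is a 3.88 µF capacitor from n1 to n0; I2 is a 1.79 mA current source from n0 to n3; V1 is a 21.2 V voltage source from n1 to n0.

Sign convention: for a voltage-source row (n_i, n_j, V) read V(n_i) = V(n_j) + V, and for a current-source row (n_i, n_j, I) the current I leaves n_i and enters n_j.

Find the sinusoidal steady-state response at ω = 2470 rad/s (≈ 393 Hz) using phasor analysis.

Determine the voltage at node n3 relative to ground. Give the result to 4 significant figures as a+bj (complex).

Element admittances at ω=2470 rad/s:
  I1: injects 0.0142 A into n0 (from n3)
  Y(C1) = 0.000+0.0003211j S between n3,n2
  Y(R1) = 0.03096+0.000j S between n1,n0
  Y(R2) = 0.0003623+0.000j S between n2,n3
  Y(R3) = 0.01825+0.000j S between n3,n0
  Y(L1) = 0.000-1.298j S between n1,n0
  Y(R4) = 0.2392+0.000j S between n0,n2
  Y(R5) = 0.8850+0.000j S between n2,n0
  Y(L2) = 0.000-0.09139j S between n2,n0
  Y(C2) = 0.000+0.009584j S between n1,n0
  I2: injects 0.00179 A into n3 (from n0)
  V1: constraint V(n1)−V(n0) = 21.2
Assemble and solve the 4×4 MNA system:
  V(n1)=21.20+0.000j  V(n2)=-0.0002016-0.0002030j  V(n3)=-0.6666+0.01149j
  i(V1)=-0.6563+27.31j

-0.6666+0.01149j V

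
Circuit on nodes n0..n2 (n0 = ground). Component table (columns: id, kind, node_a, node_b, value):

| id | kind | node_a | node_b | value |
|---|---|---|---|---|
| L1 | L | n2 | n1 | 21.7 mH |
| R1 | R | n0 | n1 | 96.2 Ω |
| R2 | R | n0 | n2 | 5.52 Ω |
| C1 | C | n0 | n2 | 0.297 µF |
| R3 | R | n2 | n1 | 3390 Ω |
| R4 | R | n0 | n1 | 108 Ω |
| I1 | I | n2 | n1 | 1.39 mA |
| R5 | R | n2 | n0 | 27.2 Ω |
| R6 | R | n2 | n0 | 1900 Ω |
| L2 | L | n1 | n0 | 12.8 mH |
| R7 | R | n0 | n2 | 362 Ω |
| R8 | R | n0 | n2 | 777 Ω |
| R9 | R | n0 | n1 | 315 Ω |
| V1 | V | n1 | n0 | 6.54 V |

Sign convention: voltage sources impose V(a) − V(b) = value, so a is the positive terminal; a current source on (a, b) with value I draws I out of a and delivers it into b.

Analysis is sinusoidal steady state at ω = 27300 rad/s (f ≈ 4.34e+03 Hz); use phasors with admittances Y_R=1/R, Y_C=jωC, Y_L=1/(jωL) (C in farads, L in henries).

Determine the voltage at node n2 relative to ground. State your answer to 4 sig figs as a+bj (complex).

0.0009915-0.04958j V

Element admittances at ω=27300 rad/s:
  Y(L1) = 0.000-0.001688j S between n2,n1
  Y(R1) = 0.01040+0.000j S between n0,n1
  Y(R2) = 0.1812+0.000j S between n0,n2
  Y(C1) = 0.000+0.008108j S between n0,n2
  Y(R3) = 0.0002950+0.000j S between n2,n1
  Y(R4) = 0.009259+0.000j S between n0,n1
  I1: injects 0.00139 A into n1 (from n2)
  Y(R5) = 0.03676+0.000j S between n2,n0
  Y(R6) = 0.0005263+0.000j S between n2,n0
  Y(L2) = 0.000-0.002862j S between n1,n0
  Y(R7) = 0.002762+0.000j S between n0,n2
  Y(R8) = 0.001287+0.000j S between n0,n2
  Y(R9) = 0.003175+0.000j S between n0,n1
  V1: constraint V(n1)−V(n0) = 6.54
Assemble and solve the 3×3 MNA system:
  V(n1)=6.540+0.000j  V(n2)=0.0009915-0.04958j
  i(V1)=-0.1499+0.02974j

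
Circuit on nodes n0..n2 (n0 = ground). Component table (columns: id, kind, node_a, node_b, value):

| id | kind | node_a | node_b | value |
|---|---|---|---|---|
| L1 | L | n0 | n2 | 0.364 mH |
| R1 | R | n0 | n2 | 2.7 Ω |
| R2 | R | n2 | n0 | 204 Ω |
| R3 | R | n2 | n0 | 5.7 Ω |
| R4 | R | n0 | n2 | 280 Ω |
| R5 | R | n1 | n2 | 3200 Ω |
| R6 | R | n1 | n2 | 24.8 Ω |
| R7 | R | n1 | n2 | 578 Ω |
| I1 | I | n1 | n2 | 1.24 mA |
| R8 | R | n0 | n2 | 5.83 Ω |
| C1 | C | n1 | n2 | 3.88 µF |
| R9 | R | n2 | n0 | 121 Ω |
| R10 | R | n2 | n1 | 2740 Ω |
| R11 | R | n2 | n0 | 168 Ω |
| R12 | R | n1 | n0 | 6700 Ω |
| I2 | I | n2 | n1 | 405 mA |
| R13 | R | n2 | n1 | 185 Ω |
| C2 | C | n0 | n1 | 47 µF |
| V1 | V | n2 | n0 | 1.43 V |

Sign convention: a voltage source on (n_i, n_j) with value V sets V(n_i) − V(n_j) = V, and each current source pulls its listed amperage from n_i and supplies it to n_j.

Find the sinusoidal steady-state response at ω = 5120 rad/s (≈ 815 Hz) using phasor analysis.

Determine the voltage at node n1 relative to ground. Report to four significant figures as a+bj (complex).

0.4305-1.734j V

MNA unknowns: 2 node voltages V₁..V_2 plus 1 source current (V1)
L1: Y=0.000-0.5366j on G[0,2]
R1: Y=0.3704+0.000j on G[0,2]
R2: Y=0.004902+0.000j on G[2,0]
R3: Y=0.1754+0.000j on G[2,0]
R4: Y=0.003571+0.000j on G[0,2]
R5: Y=0.0003125+0.000j on G[1,2]
R6: Y=0.04032+0.000j on G[1,2]
R7: Y=0.001730+0.000j on G[1,2]
I1: z[1]−=0.00124, z[2]+=0.00124
R8: Y=0.1715+0.000j on G[0,2]
C1: Y=0.000+0.01987j on G[1,2]
R9: Y=0.008264+0.000j on G[2,0]
R10: Y=0.0003650+0.000j on G[2,1]
R11: Y=0.005952+0.000j on G[2,0]
R12: Y=0.0001493+0.000j on G[1,0]
I2: z[2]−=0.405, z[1]+=0.405
R13: Y=0.005405+0.000j on G[2,1]
C2: Y=0.000+0.2406j on G[0,1]
V1: row V2−V0=1.43, i_V1 at 2,0
solve → V1=0.4305-1.734j, V2=1.430+0.000j
aux → i_V1=-1.476+0.6640j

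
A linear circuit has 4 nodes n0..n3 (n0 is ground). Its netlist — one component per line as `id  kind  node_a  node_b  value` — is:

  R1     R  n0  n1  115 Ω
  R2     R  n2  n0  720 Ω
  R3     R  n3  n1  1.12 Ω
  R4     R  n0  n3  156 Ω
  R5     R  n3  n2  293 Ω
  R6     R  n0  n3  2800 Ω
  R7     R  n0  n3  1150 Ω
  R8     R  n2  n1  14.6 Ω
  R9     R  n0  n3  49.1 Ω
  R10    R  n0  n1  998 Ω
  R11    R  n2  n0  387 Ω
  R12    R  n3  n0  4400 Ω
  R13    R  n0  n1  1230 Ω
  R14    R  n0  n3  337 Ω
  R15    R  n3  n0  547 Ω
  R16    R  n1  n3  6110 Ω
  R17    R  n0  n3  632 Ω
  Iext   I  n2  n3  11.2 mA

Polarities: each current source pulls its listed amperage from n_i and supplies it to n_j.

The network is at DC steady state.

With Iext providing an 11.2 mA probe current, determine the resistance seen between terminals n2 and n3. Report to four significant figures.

R_eq = 14.16 Ω

Apply KCL at each of the 3 non-ground nodes and solve the resulting linear system.
Node n1: branches {R1, R3, R8, R10, R13, R16} → V_1 = 0.003923
Node n2: branches {R2, R5, R8, R11, Iext} → V_2 = -0.1434
Node n3: branches {R3, R4, R5, R6, R7, R9, R12, R14, R15, R16, R17, Iext} → V_3 = 0.01527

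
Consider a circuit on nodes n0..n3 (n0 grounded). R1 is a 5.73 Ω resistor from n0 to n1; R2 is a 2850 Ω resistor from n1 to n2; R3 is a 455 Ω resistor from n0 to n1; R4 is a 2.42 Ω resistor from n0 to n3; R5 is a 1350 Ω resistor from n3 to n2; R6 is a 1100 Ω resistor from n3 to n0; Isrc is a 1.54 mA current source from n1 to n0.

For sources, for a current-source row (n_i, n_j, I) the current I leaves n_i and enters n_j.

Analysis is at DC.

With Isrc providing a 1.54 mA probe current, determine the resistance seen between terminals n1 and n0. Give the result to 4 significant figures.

R_eq = 5.651 Ω

Element admittances at DC:
  Y(R1) = 0.1745 S between n0,n1
  Y(R2) = 0.0003509 S between n1,n2
  Y(R3) = 0.002198 S between n0,n1
  Y(R4) = 0.4132 S between n0,n3
  Y(R5) = 0.0007407 S between n3,n2
  Y(R6) = 0.0009091 S between n3,n0
  Isrc: injects 0.00154 A into n0 (from n1)
Assemble and solve the 3×3 MNA system:
  V(n1)=-0.008703  V(n2)=-0.002801  V(n3)=-5.001e-06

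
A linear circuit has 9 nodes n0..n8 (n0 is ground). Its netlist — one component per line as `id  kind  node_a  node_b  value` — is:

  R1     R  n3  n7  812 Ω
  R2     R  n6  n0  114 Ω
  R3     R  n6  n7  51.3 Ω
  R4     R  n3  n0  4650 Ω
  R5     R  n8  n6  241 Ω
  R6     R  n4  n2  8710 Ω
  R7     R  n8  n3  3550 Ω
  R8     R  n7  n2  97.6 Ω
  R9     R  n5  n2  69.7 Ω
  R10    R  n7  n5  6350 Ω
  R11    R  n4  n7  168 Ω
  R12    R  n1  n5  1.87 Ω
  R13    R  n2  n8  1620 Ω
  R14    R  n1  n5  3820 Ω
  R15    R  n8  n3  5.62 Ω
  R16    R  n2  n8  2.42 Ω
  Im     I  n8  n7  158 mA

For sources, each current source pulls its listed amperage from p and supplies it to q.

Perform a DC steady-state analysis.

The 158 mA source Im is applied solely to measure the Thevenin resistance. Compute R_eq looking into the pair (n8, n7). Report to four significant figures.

R_eq = 66.50 Ω

Apply KCL at each of the 8 non-ground nodes and solve the resulting linear system.
Node n1: branches {R12, R14} → V_1 = -8.013
Node n2: branches {R6, R8, R9, R13, R16} → V_2 = -8.124
Node n3: branches {R1, R4, R7, R15} → V_3 = -8.302
Node n4: branches {R6, R11} → V_4 = 1.929
Node n5: branches {R9, R10, R12, R14} → V_5 = -8.013
Node n6: branches {R2, R3, R5} → V_6 = 0.2035
Node n7: branches {R1, R3, R8, R10, R11, Im} → V_7 = 2.123
Node n8: branches {R5, R7, R13, R15, R16, Im} → V_8 = -8.384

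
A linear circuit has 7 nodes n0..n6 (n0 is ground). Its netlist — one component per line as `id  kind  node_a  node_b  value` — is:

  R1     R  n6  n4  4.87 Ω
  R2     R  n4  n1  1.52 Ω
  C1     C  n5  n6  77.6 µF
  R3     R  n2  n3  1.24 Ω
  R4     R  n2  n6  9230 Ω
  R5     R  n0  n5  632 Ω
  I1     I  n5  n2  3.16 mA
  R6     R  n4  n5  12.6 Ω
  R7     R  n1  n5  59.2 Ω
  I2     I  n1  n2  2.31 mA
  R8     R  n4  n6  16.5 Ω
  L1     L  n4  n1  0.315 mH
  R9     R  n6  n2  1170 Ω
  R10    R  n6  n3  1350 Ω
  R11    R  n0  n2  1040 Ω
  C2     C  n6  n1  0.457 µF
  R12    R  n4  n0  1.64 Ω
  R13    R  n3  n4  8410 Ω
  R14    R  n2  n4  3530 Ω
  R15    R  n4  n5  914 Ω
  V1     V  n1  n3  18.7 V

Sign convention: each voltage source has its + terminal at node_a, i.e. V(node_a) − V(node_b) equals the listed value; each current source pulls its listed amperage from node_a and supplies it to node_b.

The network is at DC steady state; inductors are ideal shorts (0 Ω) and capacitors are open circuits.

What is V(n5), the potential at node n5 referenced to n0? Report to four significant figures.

Apply KCL at each of the 6 non-ground nodes and solve the resulting linear system.
Node n1: branches {R2, R7, I2, L1, C2, V1} → V_1 = 0.02936
Node n2: branches {R3, R4, I1, I2, R9, R11, R14} → V_2 = -18.61
Node n3: branches {R3, R10, R13, V1} → V_3 = -18.67
Node n4: branches {R1, R2, R6, R8, L1, R12, R13, R14, R15} → V_4 = 0.02936
Node n5: branches {C1, R5, I1, R6, R7, R15} → V_5 = -0.003051
Node n6: branches {R1, C1, R4, R8, R9, R10, C2} → V_6 = -0.08947
Source currents: i(L1)=-0.05962, i(V1)=-0.06247

-0.003051 V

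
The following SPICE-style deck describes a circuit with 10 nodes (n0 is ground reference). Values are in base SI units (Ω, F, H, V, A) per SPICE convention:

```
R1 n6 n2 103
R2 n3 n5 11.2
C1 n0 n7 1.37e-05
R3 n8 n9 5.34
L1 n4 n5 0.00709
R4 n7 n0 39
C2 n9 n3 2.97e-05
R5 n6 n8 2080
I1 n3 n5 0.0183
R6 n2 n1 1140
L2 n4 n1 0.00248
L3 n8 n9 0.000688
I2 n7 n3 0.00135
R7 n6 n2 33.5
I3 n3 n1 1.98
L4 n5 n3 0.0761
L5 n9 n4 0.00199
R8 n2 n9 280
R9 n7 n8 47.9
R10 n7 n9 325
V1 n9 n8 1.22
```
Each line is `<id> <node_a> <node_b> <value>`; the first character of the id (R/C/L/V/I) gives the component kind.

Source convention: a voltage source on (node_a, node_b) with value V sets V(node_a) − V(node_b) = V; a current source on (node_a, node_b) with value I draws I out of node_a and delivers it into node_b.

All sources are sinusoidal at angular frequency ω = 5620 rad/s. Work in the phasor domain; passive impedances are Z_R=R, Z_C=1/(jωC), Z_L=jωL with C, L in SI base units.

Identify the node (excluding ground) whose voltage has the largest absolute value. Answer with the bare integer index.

1

Apply KCL at each of the 9 non-ground nodes and solve the resulting linear system.
Node n1: branches {R6, L2, I3} → V_1 = 2.525+47.31j
Node n2: branches {R1, R6, R7, R8} → V_2 = 1.252+8.429j
Node n3: branches {R2, C2, I1, I2, I3, L4} → V_3 = 1.414+10.57j
Node n4: branches {L1, L2, L5} → V_4 = 2.050+19.73j
Node n5: branches {R2, L1, I1, L4} → V_5 = 4.005+11.19j
Node n6: branches {R1, R5, R7} → V_6 = 1.236+8.328j
Node n7: branches {C1, R4, I2, R9, R10} → V_7 = 0.000+0.000j
Node n8: branches {R3, R5, L3, R9, V1} → V_8 = -0.1004+0.000j
Node n9: branches {R3, C2, L3, L5, R8, R10, V1} → V_9 = 1.120+0.000j
Source currents: i(V1)=-0.2312+0.3115j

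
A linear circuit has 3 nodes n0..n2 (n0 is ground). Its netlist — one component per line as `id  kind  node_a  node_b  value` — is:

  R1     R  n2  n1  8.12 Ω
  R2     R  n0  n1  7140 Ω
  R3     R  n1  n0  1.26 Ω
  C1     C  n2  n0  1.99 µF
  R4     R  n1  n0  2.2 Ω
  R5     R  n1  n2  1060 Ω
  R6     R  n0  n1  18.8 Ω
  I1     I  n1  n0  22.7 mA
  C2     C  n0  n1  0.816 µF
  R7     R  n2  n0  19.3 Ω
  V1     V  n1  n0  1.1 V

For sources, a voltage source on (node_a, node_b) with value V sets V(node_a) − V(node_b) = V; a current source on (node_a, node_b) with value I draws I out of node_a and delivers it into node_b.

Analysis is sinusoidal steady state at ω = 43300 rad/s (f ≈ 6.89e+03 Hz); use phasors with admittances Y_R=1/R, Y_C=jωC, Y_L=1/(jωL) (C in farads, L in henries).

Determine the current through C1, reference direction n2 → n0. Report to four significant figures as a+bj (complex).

MNA unknowns: 2 node voltages V₁..V_2 plus 1 source current (V1)
R1: Y=0.1232+0.000j on G[2,1]
R2: Y=0.0001401+0.000j on G[0,1]
R3: Y=0.7937+0.000j on G[1,0]
C1: Y=0.000+0.08617j on G[2,0]
R4: Y=0.4545+0.000j on G[1,0]
R5: Y=0.0009434+0.000j on G[1,2]
R6: Y=0.05319+0.000j on G[0,1]
I1: z[1]−=0.0227, z[0]+=0.0227
C2: Y=0.000+0.03533j on G[0,1]
R7: Y=0.05181+0.000j on G[2,0]
V1: row V1−V0=1.1, i_V1 at 1,0
solve → V1=1.100+0.000j, V2=0.6258-0.3066j
aux → i_V1=-1.513-0.07691j

0.02642+0.05393j A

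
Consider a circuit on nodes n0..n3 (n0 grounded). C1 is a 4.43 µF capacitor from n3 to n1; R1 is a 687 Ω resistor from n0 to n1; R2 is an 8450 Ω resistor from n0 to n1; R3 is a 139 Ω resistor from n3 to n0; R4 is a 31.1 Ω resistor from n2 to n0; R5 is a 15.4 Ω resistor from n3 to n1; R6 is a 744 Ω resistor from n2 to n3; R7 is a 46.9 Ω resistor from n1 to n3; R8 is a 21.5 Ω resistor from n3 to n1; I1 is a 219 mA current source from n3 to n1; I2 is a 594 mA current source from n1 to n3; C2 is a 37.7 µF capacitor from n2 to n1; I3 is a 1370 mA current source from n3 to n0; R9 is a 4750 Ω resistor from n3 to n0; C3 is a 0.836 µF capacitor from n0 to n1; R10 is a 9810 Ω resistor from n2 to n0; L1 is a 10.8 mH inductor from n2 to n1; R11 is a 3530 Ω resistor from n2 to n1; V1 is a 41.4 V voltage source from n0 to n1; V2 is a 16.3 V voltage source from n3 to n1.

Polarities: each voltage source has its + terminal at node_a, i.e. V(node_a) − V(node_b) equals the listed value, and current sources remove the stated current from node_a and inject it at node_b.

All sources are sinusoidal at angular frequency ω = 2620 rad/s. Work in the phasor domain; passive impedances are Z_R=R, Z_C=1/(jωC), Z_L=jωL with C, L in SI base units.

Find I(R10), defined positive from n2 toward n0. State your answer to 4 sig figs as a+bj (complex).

-0.003314-0.001697j A

Apply KCL at each of the 3 non-ground nodes and solve the resulting linear system.
Node n1: branches {C1, R1, R2, R5, R7, R8, I1, I2, C2, C3, L1, R11, V1, V2} → V_1 = -41.40+0.000j
Node n2: branches {R4, R6, C2, R10, L1, R11} → V_2 = -32.51-16.65j
Node n3: branches {C1, R3, R5, R6, R7, R8, I1, I2, I3, R9, V2} → V_3 = -25.10+0.000j
Source currents: i(V1)=0.07041-0.6277j, i(V2)=-2.983-0.2116j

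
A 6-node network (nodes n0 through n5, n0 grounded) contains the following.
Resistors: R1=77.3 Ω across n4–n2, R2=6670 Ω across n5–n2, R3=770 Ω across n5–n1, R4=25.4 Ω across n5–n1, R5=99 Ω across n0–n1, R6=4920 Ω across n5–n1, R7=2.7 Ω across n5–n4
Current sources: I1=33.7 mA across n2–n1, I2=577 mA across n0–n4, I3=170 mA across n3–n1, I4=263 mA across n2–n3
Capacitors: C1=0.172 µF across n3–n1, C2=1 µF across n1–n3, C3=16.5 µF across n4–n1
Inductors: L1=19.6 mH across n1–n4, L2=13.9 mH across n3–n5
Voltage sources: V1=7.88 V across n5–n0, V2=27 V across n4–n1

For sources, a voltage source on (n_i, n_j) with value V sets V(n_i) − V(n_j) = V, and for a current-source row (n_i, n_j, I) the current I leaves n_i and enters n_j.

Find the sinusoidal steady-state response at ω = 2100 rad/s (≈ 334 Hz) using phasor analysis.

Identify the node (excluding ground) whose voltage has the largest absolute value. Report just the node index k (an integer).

Apply KCL at each of the 5 non-ground nodes and solve the resulting linear system.
Node n1: branches {R3, I1, C1, L1, R4, I3, R5, R6, C2, C3, V2} → V_1 = -14.90+0.1433j
Node n2: branches {R1, R2, I1, I4} → V_2 = -10.62+0.1417j
Node n3: branches {C1, I3, I4, L2, C2} → V_3 = 9.644+2.914j
Node n4: branches {R1, I2, L1, R7, C3, V2} → V_4 = 12.10+0.1433j
Node n5: branches {R2, R3, R4, L2, R6, R7, V1} → V_5 = 7.880+0.000j
Source currents: i(V1)=0.7275-0.001448j, i(V2)=-1.279-0.3327j

1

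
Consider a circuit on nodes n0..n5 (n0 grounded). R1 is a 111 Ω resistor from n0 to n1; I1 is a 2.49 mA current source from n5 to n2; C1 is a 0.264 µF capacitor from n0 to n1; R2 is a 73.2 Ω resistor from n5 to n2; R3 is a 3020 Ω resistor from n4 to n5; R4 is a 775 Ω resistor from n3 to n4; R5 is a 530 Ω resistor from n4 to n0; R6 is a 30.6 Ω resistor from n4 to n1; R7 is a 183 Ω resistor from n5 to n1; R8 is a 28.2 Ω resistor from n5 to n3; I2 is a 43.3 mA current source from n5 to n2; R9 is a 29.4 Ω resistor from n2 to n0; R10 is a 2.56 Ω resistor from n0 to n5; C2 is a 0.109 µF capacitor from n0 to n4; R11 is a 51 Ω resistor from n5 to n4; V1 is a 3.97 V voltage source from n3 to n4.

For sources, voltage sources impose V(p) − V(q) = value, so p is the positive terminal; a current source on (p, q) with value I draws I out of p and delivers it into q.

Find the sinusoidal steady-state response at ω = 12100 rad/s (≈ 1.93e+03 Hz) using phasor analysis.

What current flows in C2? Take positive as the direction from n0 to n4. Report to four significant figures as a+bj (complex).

Apply KCL at each of the 5 non-ground nodes and solve the resulting linear system.
Node n1: branches {R1, C1, R6, R7} → V_1 = -1.459+0.1712j
Node n2: branches {I1, R2, I2, R9} → V_2 = 0.9498+0.004092j
Node n3: branches {R4, R8, V1} → V_3 = 1.854+0.1020j
Node n4: branches {R3, R4, R5, R6, C2, R11, V1} → V_4 = -2.116+0.1020j
Node n5: branches {I1, R2, R3, R7, R8, I2, R10, R11} → V_5 = -0.03708+0.01428j
Source currents: i(V1)=-0.07217-0.003111j

0.0001345+0.002791j A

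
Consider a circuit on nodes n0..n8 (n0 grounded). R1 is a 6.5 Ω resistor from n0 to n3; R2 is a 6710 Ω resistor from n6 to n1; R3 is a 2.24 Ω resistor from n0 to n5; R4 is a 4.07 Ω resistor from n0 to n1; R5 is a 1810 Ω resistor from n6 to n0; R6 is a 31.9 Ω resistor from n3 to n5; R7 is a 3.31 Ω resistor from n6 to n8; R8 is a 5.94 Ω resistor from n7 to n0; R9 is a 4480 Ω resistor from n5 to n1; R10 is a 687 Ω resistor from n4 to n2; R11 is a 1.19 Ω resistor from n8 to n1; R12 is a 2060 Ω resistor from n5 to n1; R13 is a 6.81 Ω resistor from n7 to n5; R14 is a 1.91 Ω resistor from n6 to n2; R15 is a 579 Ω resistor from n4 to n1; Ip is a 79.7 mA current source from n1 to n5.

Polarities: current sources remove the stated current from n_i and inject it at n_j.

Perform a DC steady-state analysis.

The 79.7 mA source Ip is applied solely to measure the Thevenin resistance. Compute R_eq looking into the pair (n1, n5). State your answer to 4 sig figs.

R_eq = 5.852 Ω

Apply KCL at each of the 8 non-ground nodes and solve the resulting linear system.
Node n1: branches {R2, R4, R9, R11, R12, R15, Ip} → V_1 = -0.3223
Node n2: branches {R10, R14} → V_2 = -0.3215
Node n3: branches {R1, R6} → V_3 = 0.02439
Node n4: branches {R10, R15} → V_4 = -0.3219
Node n5: branches {R3, R6, R9, R12, R13, Ip} → V_5 = 0.1441
Node n6: branches {R2, R5, R7, R14} → V_6 = -0.3215
Node n7: branches {R8, R13} → V_7 = 0.06712
Node n8: branches {R7, R11} → V_8 = -0.3221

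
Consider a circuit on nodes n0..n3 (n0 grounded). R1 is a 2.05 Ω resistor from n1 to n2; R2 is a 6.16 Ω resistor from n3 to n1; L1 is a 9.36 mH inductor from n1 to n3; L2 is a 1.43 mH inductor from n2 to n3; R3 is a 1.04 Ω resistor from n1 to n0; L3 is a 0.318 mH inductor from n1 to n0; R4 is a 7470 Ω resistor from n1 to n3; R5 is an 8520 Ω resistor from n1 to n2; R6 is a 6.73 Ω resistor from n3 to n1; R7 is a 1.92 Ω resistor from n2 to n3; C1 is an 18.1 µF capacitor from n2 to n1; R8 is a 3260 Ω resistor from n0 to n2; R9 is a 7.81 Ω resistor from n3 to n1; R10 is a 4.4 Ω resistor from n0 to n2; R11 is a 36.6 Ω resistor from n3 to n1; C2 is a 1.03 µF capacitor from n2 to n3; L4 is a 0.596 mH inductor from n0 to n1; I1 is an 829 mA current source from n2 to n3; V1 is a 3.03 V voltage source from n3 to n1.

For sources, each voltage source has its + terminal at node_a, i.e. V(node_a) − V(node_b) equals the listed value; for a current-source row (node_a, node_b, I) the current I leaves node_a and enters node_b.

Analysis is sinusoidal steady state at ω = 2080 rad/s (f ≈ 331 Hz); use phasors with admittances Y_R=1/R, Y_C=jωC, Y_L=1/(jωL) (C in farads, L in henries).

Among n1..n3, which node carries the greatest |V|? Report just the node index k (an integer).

3

Element admittances at ω=2080 rad/s:
  Y(R1) = 0.4878+0.000j S between n1,n2
  Y(R2) = 0.1623+0.000j S between n3,n1
  Y(L1) = 0.000-0.05136j S between n1,n3
  Y(L2) = 0.000-0.3362j S between n2,n3
  Y(R3) = 0.9615+0.000j S between n1,n0
  Y(L3) = 0.000-1.512j S between n1,n0
  Y(R4) = 0.0001339+0.000j S between n1,n3
  Y(R5) = 0.0001174+0.000j S between n1,n2
  Y(R6) = 0.1486+0.000j S between n3,n1
  Y(R7) = 0.5208+0.000j S between n2,n3
  Y(C1) = 0.000+0.03765j S between n2,n1
  Y(R8) = 0.0003067+0.000j S between n0,n2
  Y(R9) = 0.1280+0.000j S between n3,n1
  Y(R10) = 0.2273+0.000j S between n0,n2
  Y(R11) = 0.02732+0.000j S between n3,n1
  Y(C2) = 0.000+0.002142j S between n2,n3
  Y(L4) = 0.000-0.8067j S between n0,n1
  I1: injects 0.829 A into n3 (from n2)
  V1: constraint V(n3)−V(n1) = 3.03
Assemble and solve the 4×4 MNA system:
  V(n1)=-0.07949-0.03491j  V(n2)=0.6915-0.6623j  V(n3)=2.951-0.03491j
  i(V1)=-1.970+0.5835j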